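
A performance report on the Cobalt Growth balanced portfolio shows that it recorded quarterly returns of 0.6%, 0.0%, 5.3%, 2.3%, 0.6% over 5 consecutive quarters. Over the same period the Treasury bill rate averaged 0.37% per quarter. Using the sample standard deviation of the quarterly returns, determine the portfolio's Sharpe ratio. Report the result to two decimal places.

μ = (0.6 + 0 + 5.3 + 2.3 + 0.6) / 5 = 8.80 / 5 = 1.7600%
Sample σ = √[Σ(r − μ)² / 4] = √[18.6120 / 4] = √4.6530 = 2.1571%
Sharpe = (μ − rf) / σ = (1.7600 − 0.37) / 2.1571 = 1.3900 / 2.1571 = 0.6444

0.64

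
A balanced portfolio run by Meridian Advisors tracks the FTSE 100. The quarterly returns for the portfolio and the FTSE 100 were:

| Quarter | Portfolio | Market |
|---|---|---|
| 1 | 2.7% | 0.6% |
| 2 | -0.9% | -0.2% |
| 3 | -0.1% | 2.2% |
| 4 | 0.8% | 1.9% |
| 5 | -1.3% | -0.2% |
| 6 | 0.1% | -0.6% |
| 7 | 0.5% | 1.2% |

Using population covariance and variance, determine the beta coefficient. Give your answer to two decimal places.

r̄p = 0.2571%,  r̄m = 0.7000%
Cov = Σ(rp − r̄p)(rm − r̄m) / 7 = 0.3771
Var(rm) = Σ(rm − r̄m)² / 7 = 1.0371
β = Cov / Var = 0.3771 / 1.0371 = 0.3636

0.36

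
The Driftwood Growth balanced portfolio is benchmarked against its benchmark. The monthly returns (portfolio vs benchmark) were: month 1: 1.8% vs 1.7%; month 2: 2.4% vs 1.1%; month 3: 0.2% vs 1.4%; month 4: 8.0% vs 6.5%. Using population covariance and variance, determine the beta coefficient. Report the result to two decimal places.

r̄p = 3.1000%,  r̄m = 2.6750%
Cov = Σ(rp − r̄p)(rm − r̄m) / 4 = 6.2025
Var(rm) = Σ(rm − r̄m)² / 4 = 4.9219
β = Cov / Var = 6.2025 / 4.9219 = 1.2602

1.26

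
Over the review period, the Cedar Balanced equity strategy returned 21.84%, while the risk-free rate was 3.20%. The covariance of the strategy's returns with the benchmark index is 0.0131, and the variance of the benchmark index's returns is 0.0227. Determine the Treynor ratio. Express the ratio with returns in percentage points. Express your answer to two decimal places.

β = Cov / Var = 0.0131 / 0.0227 = 0.5771
Treynor = (Rp − Rf) / β = (21.84% − 3.20%) / 0.5771 = 18.64 / 0.5771 = 32.2994

32.30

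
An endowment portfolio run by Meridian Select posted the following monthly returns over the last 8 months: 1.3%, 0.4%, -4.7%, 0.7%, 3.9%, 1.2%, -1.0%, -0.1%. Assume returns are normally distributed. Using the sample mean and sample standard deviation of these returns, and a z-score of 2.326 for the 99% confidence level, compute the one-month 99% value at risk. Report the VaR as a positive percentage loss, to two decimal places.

r̄ = (1.3 + 0.4 − 4.7 + 0.7 + 3.9 + 1.2 − 1 − 0.1) / 8 = 0.2125%
Sample std dev = √[41.7288 / 7] = 2.4416%
VaR = −(r̄ − z·σ) = −(0.2125 − 2.326 × 2.4416) = −(-5.4667) = 5.4667%

5.47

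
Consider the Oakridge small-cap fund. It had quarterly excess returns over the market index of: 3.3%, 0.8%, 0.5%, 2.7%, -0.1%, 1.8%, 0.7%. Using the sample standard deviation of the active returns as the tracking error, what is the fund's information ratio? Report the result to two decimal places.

r̄ = (3.3 + 0.8 + 0.5 + 2.7 − 0.1 + 1.8 + 0.7) / 7 = 9.70 / 7 = 1.3857%
Sample std dev = √[9.3686 / 6] = 1.2496%
IR = r̄ / tracking error = 1.3857 / 1.2496 = 1.1089

1.11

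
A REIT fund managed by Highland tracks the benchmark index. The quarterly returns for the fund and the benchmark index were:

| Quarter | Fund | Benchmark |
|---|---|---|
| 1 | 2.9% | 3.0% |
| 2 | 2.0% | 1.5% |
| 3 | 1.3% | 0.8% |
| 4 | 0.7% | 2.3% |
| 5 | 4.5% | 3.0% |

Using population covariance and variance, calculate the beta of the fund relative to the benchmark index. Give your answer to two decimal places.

r̄p = 2.2800%,  r̄m = 2.1200%
Cov = Σ(rp − r̄p)(rm − r̄m) / 5 = 0.7364
Var(rm) = Σ(rm − r̄m)² / 5 = 0.7416
β = Cov / Var = 0.7364 / 0.7416 = 0.9930

0.99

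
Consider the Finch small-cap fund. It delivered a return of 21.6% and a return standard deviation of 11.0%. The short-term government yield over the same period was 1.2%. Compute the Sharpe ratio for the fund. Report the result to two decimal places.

1.85

Sharpe = (Rp − Rf) / σp = (21.6% − 1.2%) / 11.0% = 20.40% / 11.0% = 1.8545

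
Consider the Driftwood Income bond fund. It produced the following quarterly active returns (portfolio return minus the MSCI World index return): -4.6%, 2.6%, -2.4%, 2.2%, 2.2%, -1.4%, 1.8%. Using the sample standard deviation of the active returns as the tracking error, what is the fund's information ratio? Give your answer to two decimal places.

0.02

Mean return r̄ = 0.40 / 7 = 0.0571%
Sample std dev = √[48.5371 / 6] = 2.8442%
IR = r̄ / tracking error = 0.0571 / 2.8442 = 0.0201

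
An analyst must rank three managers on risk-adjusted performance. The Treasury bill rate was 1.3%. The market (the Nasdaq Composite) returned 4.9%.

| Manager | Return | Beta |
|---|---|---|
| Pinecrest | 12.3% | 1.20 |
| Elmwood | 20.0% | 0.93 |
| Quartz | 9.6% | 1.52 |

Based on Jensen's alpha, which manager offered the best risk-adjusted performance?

Pinecrest: α = 12.3% − [1.3% + 1.20 × (4.9% − 1.3%)] = 6.680
Elmwood: α = 20.0% − [1.3% + 0.93 × (4.9% − 1.3%)] = 15.352
Quartz: α = 9.6% − [1.3% + 1.52 × (4.9% − 1.3%)] = 2.828
Highest: Elmwood (15.352).

Elmwood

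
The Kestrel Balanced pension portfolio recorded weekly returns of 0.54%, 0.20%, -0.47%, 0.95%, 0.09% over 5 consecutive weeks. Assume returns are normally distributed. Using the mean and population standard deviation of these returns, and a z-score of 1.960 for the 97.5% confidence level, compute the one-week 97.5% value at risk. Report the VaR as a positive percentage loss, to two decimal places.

Mean return μ = 1.310 / 5 = 0.2620%
Population std dev = √[1.1199 / 5] = 0.4733%
VaR = −(μ − z·σ) = −(0.2620 − 1.960 × 0.4733) = −(-0.6657) = 0.6657%

0.67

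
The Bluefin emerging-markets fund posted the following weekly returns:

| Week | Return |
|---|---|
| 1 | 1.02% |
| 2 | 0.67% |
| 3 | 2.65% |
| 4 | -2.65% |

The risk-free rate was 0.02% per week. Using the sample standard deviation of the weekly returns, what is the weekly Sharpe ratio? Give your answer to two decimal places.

0.18

Mean return r̄ = 1.690 / 4 = 0.4225%
Sample σ = √[Σ(r − r̄)² / 3] = √[14.8203 / 3] = √4.9401 = 2.2226%
Sharpe = (r̄ − rf) / σ = (0.4225 − 0.02) / 2.2226 = 0.4025 / 2.2226 = 0.1811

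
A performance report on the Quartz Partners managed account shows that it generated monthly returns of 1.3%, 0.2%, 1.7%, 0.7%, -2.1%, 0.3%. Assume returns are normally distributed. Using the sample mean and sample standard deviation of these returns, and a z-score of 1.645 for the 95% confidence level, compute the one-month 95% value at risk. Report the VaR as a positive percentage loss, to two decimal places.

Mean return r̄ = 2.10 / 6 = 0.3500%
Sample std dev = √[8.8750 / 5] = 1.3323%
VaR = −(r̄ − z·σ) = −(0.3500 − 1.645 × 1.3323) = −(-1.8416) = 1.8416%

1.84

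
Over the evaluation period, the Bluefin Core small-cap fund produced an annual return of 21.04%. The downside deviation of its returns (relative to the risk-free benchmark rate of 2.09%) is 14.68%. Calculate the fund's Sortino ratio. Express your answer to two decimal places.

Sortino = (Rp − Rf) / σd = (21.04% − 2.09%) / 14.68% = 18.95% / 14.68% = 1.2909

1.29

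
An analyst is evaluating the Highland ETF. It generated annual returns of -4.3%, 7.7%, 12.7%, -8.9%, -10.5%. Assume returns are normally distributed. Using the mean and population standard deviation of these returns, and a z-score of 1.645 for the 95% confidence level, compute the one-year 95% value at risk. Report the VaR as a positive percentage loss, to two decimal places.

15.85

r̄ = (-4.3 + 7.7 + 12.7 − 8.9 − 10.5) / 5 = -3.30 / 5 = -0.6600%
Σ(r − r̄)² = (-4.3 − (-0.6600))² + (7.7 − (-0.6600))² + … = 426.3520
population σ = √(426.3520 / 5) = √85.2704 = 9.2342%
VaR = −(r̄ − z·σ) = −(-0.6600 − 1.645 × 9.2342) = −(-15.8503) = 15.8503%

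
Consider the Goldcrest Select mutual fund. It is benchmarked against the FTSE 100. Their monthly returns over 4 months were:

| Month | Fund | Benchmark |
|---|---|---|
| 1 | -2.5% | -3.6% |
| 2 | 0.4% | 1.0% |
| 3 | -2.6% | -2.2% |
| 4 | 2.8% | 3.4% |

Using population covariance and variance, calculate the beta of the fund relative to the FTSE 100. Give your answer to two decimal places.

0.80

r̄p = -0.4750%,  r̄m = -0.3500%
Cov = Σ(rp − r̄p)(rm − r̄m) / 4 = 5.9938
Var(rm) = Σ(rm − r̄m)² / 4 = 7.4675
β = Cov / Var = 5.9938 / 7.4675 = 0.8027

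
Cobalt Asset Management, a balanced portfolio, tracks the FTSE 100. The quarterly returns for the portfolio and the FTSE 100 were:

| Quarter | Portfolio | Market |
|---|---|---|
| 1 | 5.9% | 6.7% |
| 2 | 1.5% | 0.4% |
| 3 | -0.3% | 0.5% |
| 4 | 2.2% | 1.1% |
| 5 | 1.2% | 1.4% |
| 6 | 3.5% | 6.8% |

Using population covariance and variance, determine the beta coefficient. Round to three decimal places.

0.604

r̄p = 2.3333%,  r̄m = 2.8167%
Cov = Σ(rp − r̄p)(rm − r̄m) / 6 = 4.7411
Var(rm) = Σ(rm − r̄m)² / 6 = 7.8514
β = Cov / Var = 4.7411 / 7.8514 = 0.6039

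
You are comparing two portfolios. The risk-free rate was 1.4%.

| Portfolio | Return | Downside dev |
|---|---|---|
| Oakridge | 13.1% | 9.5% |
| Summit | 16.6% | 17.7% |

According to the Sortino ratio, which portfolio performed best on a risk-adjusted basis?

Oakridge

Oakridge: Sortino ratio = (13.1% − 1.4%) / 9.5% = 1.232
Summit: Sortino ratio = (16.6% − 1.4%) / 17.7% = 0.859
Highest: Oakridge (1.232).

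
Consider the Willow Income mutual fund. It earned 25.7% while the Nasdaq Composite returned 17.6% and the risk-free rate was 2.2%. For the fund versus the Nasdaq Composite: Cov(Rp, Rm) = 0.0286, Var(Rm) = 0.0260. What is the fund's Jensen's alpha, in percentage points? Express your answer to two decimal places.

β = Cov / Var = 0.0286 / 0.0260 = 1.1000
E[R] = Rf + β(Rm − Rf) = 2.2% + 1.1000 × (17.6% − 2.2%) = 19.1400%
α = Rp − E[R] = 25.7% − 19.1400% = 6.5600

6.56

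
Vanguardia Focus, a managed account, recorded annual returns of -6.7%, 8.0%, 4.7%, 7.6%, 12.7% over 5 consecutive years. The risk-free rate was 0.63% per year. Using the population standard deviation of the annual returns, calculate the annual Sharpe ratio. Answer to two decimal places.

0.71

μ = (-6.7 + 8 + 4.7 + 7.6 + 12.7) / 5 = 5.2600%
Σ(r − μ)² = 211.6920; population σ = √(211.6920/5) = 6.5068%
Sharpe = (μ − rf) / σ = (5.2600 − 0.63) / 6.5068 = 4.6300 / 6.5068 = 0.7116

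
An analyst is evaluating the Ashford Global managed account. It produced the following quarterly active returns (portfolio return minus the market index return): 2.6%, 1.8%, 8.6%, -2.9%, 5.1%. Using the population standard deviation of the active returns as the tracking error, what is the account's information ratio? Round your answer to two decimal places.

0.80

Mean return r̄ = 15.20 / 5 = 3.0400%
Σ(r − r̄)² = 72.1720; population σ = √(72.1720/5) = 3.7993%
IR = r̄ / tracking error = 3.0400 / 3.7993 = 0.8001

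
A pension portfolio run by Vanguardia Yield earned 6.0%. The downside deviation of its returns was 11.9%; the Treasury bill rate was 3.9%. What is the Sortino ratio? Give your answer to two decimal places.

Sortino = (Rp − Rf) / σd = (6.0% − 3.9%) / 11.9% = 2.10% / 11.9% = 0.1765

0.18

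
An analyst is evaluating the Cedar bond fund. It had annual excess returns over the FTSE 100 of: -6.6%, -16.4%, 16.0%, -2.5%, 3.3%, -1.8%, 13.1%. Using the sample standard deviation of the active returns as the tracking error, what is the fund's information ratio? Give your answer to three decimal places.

r̄ = (-6.6 − 16.4 + 16 − 2.5 + 3.3 − 1.8 + 13.1) / 7 = 0.7286%
Σ(r − r̄)² = (-6.6 − 0.7286)² + (-16.4 − 0.7286)² + … = 756.7943
σ = √[756.7943 / 6] = 11.2309%
IR = r̄ / tracking error = 0.7286 / 11.2309 = 0.0649

0.065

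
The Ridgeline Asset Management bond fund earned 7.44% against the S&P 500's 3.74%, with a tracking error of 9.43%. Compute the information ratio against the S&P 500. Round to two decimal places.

0.39

IR = (Rp − Rb) / TE = (7.44% − 3.74%) / 9.43% = 3.70% / 9.43% = 0.3924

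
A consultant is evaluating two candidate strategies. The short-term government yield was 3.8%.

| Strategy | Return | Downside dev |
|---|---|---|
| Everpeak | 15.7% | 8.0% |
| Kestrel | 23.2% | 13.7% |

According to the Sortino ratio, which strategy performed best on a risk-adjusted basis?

Everpeak

Everpeak: Sortino ratio = (15.7% − 3.8%) / 8.0% = 1.488
Kestrel: Sortino ratio = (23.2% − 3.8%) / 13.7% = 1.416
Highest: Everpeak (1.488).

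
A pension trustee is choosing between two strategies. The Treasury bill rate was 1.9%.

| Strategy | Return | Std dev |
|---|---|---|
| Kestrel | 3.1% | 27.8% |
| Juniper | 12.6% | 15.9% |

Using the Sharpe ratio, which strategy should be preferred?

Kestrel: Sharpe ratio = (3.1% − 1.9%) / 27.8% = 0.043
Juniper: Sharpe ratio = (12.6% − 1.9%) / 15.9% = 0.673
Highest: Juniper (0.673).

Juniper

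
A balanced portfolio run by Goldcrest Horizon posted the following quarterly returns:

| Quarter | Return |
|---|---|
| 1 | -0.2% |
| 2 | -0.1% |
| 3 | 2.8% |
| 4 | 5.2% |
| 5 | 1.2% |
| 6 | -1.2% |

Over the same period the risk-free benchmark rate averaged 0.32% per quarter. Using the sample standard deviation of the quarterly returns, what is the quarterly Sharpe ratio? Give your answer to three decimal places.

0.408

μ = (-0.2 − 0.1 + 2.8 + 5.2 + 1.2 − 1.2) / 6 = 1.2833%
Σ(r − μ)² = 27.9283; sample σ = √(27.9283/5) = 2.3634%
Sharpe = (μ − rf) / σ = (1.2833 − 0.32) / 2.3634 = 0.9633 / 2.3634 = 0.4076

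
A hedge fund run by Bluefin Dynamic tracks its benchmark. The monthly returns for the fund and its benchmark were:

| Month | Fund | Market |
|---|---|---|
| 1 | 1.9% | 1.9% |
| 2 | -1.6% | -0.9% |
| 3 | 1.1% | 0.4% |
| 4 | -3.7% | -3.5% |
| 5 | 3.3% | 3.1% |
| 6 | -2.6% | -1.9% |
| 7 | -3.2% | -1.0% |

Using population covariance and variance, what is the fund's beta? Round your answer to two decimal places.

r̄p = -0.6857%,  r̄m = -0.2714%
Cov = Σ(rp − r̄p)(rm − r̄m) / 7 = 5.0724
Var(rm) = Σ(rm − r̄m)² / 7 = 4.3620
β = Cov / Var = 5.0724 / 4.3620 = 1.1629

1.16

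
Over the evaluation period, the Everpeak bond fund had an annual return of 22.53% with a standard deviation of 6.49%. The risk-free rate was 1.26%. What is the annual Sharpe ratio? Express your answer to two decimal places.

3.28

Sharpe = (Rp − Rf) / σp = (22.53% − 1.26%) / 6.49% = 21.27% / 6.49% = 3.2773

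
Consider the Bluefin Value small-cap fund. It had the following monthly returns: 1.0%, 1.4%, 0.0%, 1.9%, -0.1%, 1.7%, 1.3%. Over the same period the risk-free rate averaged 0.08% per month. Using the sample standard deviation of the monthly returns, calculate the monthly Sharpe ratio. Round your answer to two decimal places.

r̄ = (1 + 1.4 + 0 + 1.9 − 0.1 + 1.7 + 1.3) / 7 = 1.0286%
Σ(r − r̄)² = (1 − 1.0286)² + (1.4 − 1.0286)² + … = 3.7543
σ = √[3.7543 / 6] = 0.7910%
Sharpe = (r̄ − rf) / σ = (1.0286 − 0.08) / 0.7910 = 0.9486 / 0.7910 = 1.1992

1.20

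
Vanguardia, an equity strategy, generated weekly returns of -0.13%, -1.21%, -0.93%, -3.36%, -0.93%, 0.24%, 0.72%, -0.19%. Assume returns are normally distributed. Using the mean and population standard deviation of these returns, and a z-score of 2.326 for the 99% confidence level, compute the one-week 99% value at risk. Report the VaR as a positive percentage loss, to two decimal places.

Mean return μ = -5.790 / 8 = -0.7238%
Σ(r − μ)² = (-0.13 − (-0.7238))² + (-1.21 − (-0.7238))² + (-0.93 − (-0.7238))² + … = 10.9220
σ = √[10.9220 / 8] = 1.1684%
VaR = −(μ − z·σ) = −(-0.7238 − 2.326 × 1.1684) = −(-3.4415) = 3.4415%

3.44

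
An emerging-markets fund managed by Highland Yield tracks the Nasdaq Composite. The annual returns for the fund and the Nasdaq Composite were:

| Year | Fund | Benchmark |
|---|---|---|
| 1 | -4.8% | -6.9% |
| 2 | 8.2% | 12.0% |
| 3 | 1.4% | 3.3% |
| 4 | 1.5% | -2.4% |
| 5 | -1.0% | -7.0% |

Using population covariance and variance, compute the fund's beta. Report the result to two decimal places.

0.55

r̄p = 1.0600%,  r̄m = -0.2000%
Cov = Σ(rp − r̄p)(rm − r̄m) / 5 = 28.1200
Var(rm) = Σ(rm − r̄m)² / 5 = 51.4120
β = Cov / Var = 28.1200 / 51.4120 = 0.5470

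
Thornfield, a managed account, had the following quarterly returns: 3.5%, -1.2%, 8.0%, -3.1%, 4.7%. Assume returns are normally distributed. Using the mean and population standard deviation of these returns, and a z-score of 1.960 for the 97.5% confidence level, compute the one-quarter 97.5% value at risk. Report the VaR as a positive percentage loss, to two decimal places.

5.51

Mean return r̄ = 11.90 / 5 = 2.3800%
Population std dev = √[81.0680 / 5] = 4.0266%
VaR = −(r̄ − z·σ) = −(2.3800 − 1.960 × 4.0266) = −(-5.5121) = 5.5121%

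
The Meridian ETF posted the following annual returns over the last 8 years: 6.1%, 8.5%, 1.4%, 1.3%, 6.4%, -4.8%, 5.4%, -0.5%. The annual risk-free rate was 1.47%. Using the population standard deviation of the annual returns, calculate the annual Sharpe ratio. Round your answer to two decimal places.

0.37

Mean return r̄ = 23.80 / 8 = 2.9750%
Population σ = √[Σ(r − r̄)² / 8] = √[135.7150 / 8] = √16.9644 = 4.1188%
Sharpe = (r̄ − rf) / σ = (2.9750 − 1.47) / 4.1188 = 1.5050 / 4.1188 = 0.3654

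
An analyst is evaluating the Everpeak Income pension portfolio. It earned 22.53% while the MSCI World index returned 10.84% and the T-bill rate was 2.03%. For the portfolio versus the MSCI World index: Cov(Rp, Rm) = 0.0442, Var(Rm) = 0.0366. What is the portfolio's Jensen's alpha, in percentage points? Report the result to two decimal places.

β = Cov / Var = 0.0442 / 0.0366 = 1.2077
E[R] = Rf + β(Rm − Rf) = 2.03% + 1.2077 × (10.84% − 2.03%) = 12.6698%
α = Rp − E[R] = 22.53% − 12.6698% = 9.8602

9.86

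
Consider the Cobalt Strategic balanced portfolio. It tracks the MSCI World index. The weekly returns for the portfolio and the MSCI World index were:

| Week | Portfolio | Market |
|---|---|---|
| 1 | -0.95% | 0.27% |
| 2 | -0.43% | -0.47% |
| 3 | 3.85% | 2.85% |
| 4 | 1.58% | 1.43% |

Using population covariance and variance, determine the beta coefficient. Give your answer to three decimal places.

1.436

r̄p = 1.0125%,  r̄m = 1.0200%
Cov = Σ(rp − r̄p)(rm − r̄m) / 4 = 2.2616
Var(rm) = Σ(rm − r̄m)² / 4 = 1.5749
β = Cov / Var = 2.2616 / 1.5749 = 1.4360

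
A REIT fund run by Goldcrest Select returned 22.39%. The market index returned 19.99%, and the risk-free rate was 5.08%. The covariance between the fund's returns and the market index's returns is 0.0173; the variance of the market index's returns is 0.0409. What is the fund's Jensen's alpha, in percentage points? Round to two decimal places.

11.00

β = Cov / Var = 0.0173 / 0.0409 = 0.4230
E[R] = Rf + β(Rm − Rf) = 5.08% + 0.4230 × (19.99% − 5.08%) = 11.3869%
α = Rp − E[R] = 22.39% − 11.3869% = 11.0031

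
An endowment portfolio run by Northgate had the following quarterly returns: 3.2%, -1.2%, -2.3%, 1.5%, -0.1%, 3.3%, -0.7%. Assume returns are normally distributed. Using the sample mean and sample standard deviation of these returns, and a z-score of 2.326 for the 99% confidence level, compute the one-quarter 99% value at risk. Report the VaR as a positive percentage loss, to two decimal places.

4.55

μ = (3.2 − 1.2 − 2.3 + 1.5 − 0.1 + 3.3 − 0.7) / 7 = 3.70 / 7 = 0.5286%
Sample σ = √[Σ(r − μ)² / 6] = √[28.6543 / 6] = √4.7757 = 2.1853%
VaR = −(μ − z·σ) = −(0.5286 − 2.326 × 2.1853) = −(-4.5544) = 4.5544%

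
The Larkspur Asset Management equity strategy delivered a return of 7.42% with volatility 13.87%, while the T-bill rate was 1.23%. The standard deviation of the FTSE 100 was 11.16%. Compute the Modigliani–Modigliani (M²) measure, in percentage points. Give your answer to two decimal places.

6.21

Sharpe = (Rp − Rf) / σp = (7.42% − 1.23%) / 13.87% = 0.4463
M² = Rf + Sharpe × σm = 1.23% + 0.4463 × 11.16% = 6.2107%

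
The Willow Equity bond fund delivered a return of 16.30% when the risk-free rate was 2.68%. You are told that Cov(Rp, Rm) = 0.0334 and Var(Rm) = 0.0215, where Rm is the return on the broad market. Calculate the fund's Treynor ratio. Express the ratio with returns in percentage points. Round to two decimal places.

8.77

β = Cov / Var = 0.0334 / 0.0215 = 1.5535
Treynor = (Rp − Rf) / β = (16.30% − 2.68%) / 1.5535 = 13.62 / 1.5535 = 8.7673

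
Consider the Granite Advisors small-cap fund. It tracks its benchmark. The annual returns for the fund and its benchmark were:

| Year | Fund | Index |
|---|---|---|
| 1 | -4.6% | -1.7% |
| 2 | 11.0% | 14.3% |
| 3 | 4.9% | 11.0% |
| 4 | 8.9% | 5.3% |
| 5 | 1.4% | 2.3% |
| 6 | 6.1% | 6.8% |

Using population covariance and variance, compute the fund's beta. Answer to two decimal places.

0.81

r̄p = 4.6167%,  r̄m = 6.3333%
Cov = Σ(rp − r̄p)(rm − r̄m) / 6 = 22.5761
Var(rm) = Σ(rm − r̄m)² / 6 = 27.8889
β = Cov / Var = 22.5761 / 27.8889 = 0.8095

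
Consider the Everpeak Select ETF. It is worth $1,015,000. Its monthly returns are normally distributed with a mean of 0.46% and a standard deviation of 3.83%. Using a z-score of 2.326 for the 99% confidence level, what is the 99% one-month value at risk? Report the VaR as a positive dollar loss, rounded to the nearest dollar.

Return at the 99% tail: μ − z·σ = 0.46% − 2.326 × 3.83% = 0.46 − 8.90858 = -8.44858%
VaR = −(-8.44858%) × $1,015,000 = 8.44858% × $1,015,000 = $85,753

$85,753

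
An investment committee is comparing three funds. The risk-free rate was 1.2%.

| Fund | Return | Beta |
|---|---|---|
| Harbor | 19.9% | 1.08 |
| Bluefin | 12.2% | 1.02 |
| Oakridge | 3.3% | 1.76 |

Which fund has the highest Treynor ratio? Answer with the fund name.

Harbor

Harbor: Treynor = (19.9% − 1.2%) / 1.08 = 17.315
Bluefin: Treynor = (12.2% − 1.2%) / 1.02 = 10.784
Oakridge: Treynor = (3.3% − 1.2%) / 1.76 = 1.193
Highest: Harbor (17.315).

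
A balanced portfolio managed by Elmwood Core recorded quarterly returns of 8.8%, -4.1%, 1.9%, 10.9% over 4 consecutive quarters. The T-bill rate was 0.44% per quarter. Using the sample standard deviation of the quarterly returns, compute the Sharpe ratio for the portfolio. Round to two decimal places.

Mean return μ = 17.50 / 4 = 4.3750%
Σ(r − μ)² = 140.1075; sample σ = √(140.1075/3) = 6.8339%
Sharpe = (μ − rf) / σ = (4.3750 − 0.44) / 6.8339 = 3.9350 / 6.8339 = 0.5758

0.58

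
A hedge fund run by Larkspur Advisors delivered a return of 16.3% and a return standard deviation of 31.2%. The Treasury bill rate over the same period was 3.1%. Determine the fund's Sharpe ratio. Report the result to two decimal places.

Sharpe = (Rp − Rf) / σp = (16.3% − 3.1%) / 31.2% = 13.20% / 31.2% = 0.4231

0.42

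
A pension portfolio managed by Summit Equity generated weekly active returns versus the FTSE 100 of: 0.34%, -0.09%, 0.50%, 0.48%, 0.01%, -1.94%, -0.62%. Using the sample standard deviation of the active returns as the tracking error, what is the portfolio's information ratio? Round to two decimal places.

-0.22

r̄ = (0.34 − 0.09 + 0.5 + 0.48 + 0.01 − 1.94 − 0.62) / 7 = -0.1886%
Sample σ = √[Σ(r − r̄)² / 6] = √[4.5033 / 6] = √0.7506 = 0.8664%
IR = r̄ / tracking error = -0.1886 / 0.8664 = -0.2177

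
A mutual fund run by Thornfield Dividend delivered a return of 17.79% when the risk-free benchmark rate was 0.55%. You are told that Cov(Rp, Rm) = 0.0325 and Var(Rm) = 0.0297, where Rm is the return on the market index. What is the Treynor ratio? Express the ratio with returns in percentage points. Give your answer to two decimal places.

β = Cov / Var = 0.0325 / 0.0297 = 1.0943
Treynor = (Rp − Rf) / β = (17.79% − 0.55%) / 1.0943 = 17.24 / 1.0943 = 15.7544

15.75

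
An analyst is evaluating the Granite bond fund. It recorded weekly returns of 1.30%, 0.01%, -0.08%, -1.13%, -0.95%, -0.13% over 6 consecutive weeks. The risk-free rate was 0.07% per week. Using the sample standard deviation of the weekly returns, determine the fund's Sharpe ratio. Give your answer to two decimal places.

Mean return μ = -0.980 / 6 = -0.1633%
Σ(r − μ)² = (1.3 − (-0.1633))² + (0.01 − (-0.1633))² + (-0.08 − (-0.1633))² + … = 3.7327
σ = √[3.7327 / 5] = 0.8640%
Sharpe = (μ − rf) / σ = (-0.1633 − 0.07) / 0.8640 = -0.2333 / 0.8640 = -0.2700

-0.27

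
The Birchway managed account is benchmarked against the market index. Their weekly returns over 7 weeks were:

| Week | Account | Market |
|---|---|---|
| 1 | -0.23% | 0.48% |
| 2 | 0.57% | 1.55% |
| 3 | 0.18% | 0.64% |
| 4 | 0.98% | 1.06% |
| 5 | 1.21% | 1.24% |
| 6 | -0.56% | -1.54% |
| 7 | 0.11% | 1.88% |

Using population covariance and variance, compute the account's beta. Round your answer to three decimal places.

r̄p = 0.3229%,  r̄m = 0.7586%
Cov = Σ(rp − r̄p)(rm − r̄m) / 7 = 0.3975
Var(rm) = Σ(rm − r̄m)² / 7 = 1.0831
β = Cov / Var = 0.3975 / 1.0831 = 0.3670

0.367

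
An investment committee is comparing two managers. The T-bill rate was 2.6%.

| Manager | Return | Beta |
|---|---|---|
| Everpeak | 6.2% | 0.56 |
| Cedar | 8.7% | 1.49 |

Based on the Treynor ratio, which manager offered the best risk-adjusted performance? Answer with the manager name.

Everpeak

Everpeak: Treynor = (6.2% − 2.6%) / 0.56 = 6.429
Cedar: Treynor = (8.7% − 2.6%) / 1.49 = 4.094
Highest: Everpeak (6.429).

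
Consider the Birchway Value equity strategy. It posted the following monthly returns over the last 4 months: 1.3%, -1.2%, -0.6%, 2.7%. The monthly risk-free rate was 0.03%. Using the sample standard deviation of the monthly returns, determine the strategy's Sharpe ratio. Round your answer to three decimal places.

μ = (1.3 − 1.2 − 0.6 + 2.7) / 4 = 2.20 / 4 = 0.5500%
Σ(r − μ)² = (1.3 − 0.5500)² + (-1.2 − 0.5500)² + … = 9.5700
σ = √[9.5700 / 3] = 1.7861%
Sharpe = (μ − rf) / σ = (0.5500 − 0.03) / 1.7861 = 0.5200 / 1.7861 = 0.2911

0.291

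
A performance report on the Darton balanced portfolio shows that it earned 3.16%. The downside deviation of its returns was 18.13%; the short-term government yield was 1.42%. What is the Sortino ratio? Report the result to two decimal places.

Sortino = (Rp − Rf) / σd = (3.16% − 1.42%) / 18.13% = 1.74% / 18.13% = 0.0960

0.10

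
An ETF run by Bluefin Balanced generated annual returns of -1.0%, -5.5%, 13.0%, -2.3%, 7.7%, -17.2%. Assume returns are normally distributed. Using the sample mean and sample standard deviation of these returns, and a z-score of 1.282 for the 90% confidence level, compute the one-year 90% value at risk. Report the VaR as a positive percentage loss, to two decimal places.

14.40

r̄ = (-1 − 5.5 + 13 − 2.3 + 7.7 − 17.2) / 6 = -5.30 / 6 = -0.8833%
Σ(r − r̄)² = 555.9883; sample σ = √(555.9883/5) = 10.5450%
VaR = −(r̄ − z·σ) = −(-0.8833 − 1.282 × 10.5450) = −(-14.4020) = 14.4020%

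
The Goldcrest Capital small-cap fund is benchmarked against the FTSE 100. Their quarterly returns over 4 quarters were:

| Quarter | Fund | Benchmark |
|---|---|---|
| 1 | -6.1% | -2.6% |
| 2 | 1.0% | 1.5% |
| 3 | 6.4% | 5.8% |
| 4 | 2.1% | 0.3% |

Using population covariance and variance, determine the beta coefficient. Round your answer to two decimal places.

r̄p = 0.8500%,  r̄m = 1.2500%
Cov = Σ(rp − r̄p)(rm − r̄m) / 4 = 12.7150
Var(rm) = Σ(rm − r̄m)² / 4 = 9.1225
β = Cov / Var = 12.7150 / 9.1225 = 1.3938

1.39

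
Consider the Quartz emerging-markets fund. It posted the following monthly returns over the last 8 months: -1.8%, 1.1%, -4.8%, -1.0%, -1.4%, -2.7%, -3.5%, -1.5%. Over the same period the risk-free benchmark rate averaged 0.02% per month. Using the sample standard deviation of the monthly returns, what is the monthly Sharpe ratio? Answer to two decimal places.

r̄ = (-1.8 + 1.1 − 4.8 − 1 − 1.4 − 2.7 − 3.5 − 1.5) / 8 = -15.60 / 8 = -1.9500%
Sample std dev = √[21.8200 / 7] = 1.7655%
Sharpe = (r̄ − rf) / σ = (-1.9500 − 0.02) / 1.7655 = -1.9700 / 1.7655 = -1.1158

-1.12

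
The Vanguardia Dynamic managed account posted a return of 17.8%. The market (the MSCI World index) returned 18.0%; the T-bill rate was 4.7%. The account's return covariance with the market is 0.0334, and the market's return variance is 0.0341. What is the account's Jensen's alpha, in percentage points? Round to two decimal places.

0.07

β = Cov / Var = 0.0334 / 0.0341 = 0.9795
E[R] = Rf + β(Rm − Rf) = 4.7% + 0.9795 × (18.0% − 4.7%) = 17.7274%
α = Rp − E[R] = 17.8% − 17.7274% = 0.0726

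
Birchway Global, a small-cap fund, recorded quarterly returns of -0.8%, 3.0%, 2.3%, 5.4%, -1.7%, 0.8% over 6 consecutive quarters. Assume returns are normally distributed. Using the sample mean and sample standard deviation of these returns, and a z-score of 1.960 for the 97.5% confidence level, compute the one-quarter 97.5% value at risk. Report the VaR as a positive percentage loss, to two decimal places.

3.62

μ = (-0.8 + 3 + 2.3 + 5.4 − 1.7 + 0.8) / 6 = 9.00 / 6 = 1.5000%
Σ(r − μ)² = 34.1200; sample σ = √(34.1200/5) = 2.6123%
VaR = −(μ − z·σ) = −(1.5000 − 1.960 × 2.6123) = −(-3.6201) = 3.6201%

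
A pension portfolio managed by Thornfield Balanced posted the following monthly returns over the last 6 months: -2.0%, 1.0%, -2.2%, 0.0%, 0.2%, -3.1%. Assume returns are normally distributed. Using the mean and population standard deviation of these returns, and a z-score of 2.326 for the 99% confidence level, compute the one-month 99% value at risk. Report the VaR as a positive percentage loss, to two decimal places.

4.48

Mean return μ = -6.10 / 6 = -1.0167%
Σ(r − μ)² = (-2 − (-1.0167))² + (1 − (-1.0167))² + (-2.2 − (-1.0167))² + … = 13.2883
population σ = √(13.2883 / 6) = √2.2147 = 1.4882%
VaR = −(μ − z·σ) = −(-1.0167 − 2.326 × 1.4882) = −(-4.4783) = 4.4783%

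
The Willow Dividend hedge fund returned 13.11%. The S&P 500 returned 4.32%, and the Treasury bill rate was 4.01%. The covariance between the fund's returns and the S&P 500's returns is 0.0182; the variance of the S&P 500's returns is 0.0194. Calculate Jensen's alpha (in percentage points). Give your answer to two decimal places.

β = Cov / Var = 0.0182 / 0.0194 = 0.9381
E[R] = Rf + β(Rm − Rf) = 4.01% + 0.9381 × (4.32% − 4.01%) = 4.3008%
α = Rp − E[R] = 13.11% − 4.3008% = 8.8092

8.81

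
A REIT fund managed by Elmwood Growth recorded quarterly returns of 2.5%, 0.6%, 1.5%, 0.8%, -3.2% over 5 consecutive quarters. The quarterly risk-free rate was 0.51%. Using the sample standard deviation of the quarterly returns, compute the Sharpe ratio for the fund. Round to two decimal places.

r̄ = (2.5 + 0.6 + 1.5 + 0.8 − 3.2) / 5 = 2.20 / 5 = 0.4400%
Σ(r − r̄)² = (2.5 − 0.4400)² + (0.6 − 0.4400)² + (1.5 − 0.4400)² + … = 18.7720
sample σ = √(18.7720 / 4) = √4.6930 = 2.1663%
Sharpe = (r̄ − rf) / σ = (0.4400 − 0.51) / 2.1663 = -0.0700 / 2.1663 = -0.0323

-0.03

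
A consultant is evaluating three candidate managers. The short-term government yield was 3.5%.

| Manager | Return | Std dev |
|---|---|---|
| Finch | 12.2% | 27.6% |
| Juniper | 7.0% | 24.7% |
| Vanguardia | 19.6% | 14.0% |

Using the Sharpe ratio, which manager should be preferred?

Finch: Sharpe ratio = (12.2% − 3.5%) / 27.6% = 0.315
Juniper: Sharpe ratio = (7.0% − 3.5%) / 24.7% = 0.142
Vanguardia: Sharpe ratio = (19.6% − 3.5%) / 14.0% = 1.150
Highest: Vanguardia (1.150).

Vanguardia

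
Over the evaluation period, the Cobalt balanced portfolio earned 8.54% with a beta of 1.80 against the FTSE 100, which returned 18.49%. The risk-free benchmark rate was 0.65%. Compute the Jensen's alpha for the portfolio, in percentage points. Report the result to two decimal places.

-24.22

CAPM expected return = Rf + β(Rm − Rf) = 0.65% + 1.80 × (18.49% − 0.65%) = 0.65 + 1.80 × 17.84 = 32.7620%
Jensen's α = Rp − E[R] = 8.54% − 32.7620% = -24.2220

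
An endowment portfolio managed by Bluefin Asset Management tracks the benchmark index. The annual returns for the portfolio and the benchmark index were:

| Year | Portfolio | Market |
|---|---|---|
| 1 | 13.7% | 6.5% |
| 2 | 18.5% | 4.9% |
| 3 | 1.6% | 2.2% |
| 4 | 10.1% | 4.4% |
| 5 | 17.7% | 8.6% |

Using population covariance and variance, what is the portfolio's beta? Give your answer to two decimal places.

r̄p = 12.3200%,  r̄m = 5.3200%
Cov = Σ(rp − r̄p)(rm − r̄m) / 5 = 10.4336
Var(rm) = Σ(rm − r̄m)² / 5 = 4.5816
β = Cov / Var = 10.4336 / 4.5816 = 2.2773

2.28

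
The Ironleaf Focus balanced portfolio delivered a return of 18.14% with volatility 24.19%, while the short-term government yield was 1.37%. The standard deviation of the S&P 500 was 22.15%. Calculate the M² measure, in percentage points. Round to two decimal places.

16.73

Sharpe = (Rp − Rf) / σp = (18.14% − 1.37%) / 24.19% = 0.6933
M² = Rf + Sharpe × σm = 1.37% + 0.6933 × 22.15% = 16.7266%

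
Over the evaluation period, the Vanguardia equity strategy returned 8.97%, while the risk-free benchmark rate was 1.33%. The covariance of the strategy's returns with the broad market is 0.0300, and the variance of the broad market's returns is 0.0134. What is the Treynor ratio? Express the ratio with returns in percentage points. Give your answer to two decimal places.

3.41

β = Cov / Var = 0.0300 / 0.0134 = 2.2388
Treynor = (Rp − Rf) / β = (8.97% − 1.33%) / 2.2388 = 7.64 / 2.2388 = 3.4125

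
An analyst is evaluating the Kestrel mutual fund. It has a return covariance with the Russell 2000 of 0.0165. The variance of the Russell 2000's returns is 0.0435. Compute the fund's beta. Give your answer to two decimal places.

0.38

β = Cov(Rp, Rm) / Var(Rm) = 0.0165 / 0.0435 = 0.3793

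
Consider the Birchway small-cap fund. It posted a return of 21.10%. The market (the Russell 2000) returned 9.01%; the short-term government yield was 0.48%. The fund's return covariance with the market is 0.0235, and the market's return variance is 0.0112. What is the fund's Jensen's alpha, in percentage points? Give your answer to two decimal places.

2.72

β = Cov / Var = 0.0235 / 0.0112 = 2.0982
E[R] = Rf + β(Rm − Rf) = 0.48% + 2.0982 × (9.01% − 0.48%) = 18.3776%
α = Rp − E[R] = 21.10% − 18.3776% = 2.7224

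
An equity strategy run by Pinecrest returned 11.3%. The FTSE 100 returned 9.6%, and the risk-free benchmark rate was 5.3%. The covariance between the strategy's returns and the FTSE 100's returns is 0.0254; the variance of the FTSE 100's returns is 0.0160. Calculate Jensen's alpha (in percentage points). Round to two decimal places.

β = Cov / Var = 0.0254 / 0.0160 = 1.5875
E[R] = Rf + β(Rm − Rf) = 5.3% + 1.5875 × (9.6% − 5.3%) = 12.1263%
α = Rp − E[R] = 11.3% − 12.1263% = -0.8263

-0.83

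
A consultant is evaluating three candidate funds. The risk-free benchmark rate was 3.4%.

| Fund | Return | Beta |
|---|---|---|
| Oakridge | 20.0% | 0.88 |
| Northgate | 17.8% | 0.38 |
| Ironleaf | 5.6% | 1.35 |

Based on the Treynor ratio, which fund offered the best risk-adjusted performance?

Northgate

Oakridge: Treynor = (20.0% − 3.4%) / 0.88 = 18.864
Northgate: Treynor = (17.8% − 3.4%) / 0.38 = 37.895
Ironleaf: Treynor = (5.6% − 3.4%) / 1.35 = 1.630
Highest: Northgate (37.895).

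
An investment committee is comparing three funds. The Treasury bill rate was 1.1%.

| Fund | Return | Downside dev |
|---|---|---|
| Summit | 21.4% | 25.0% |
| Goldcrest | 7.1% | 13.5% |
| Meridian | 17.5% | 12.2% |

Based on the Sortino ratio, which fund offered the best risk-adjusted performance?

Meridian

Summit: Sortino ratio = (21.4% − 1.1%) / 25.0% = 0.812
Goldcrest: Sortino ratio = (7.1% − 1.1%) / 13.5% = 0.444
Meridian: Sortino ratio = (17.5% − 1.1%) / 12.2% = 1.344
Highest: Meridian (1.344).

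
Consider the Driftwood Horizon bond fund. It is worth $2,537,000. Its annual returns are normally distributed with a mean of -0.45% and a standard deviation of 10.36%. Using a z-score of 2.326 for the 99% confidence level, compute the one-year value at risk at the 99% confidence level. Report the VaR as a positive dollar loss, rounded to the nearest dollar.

Return at the 99% tail: μ − z·σ = -0.45% − 2.326 × 10.36% = -0.45 − 24.09736 = -24.54736%
VaR = −(-24.54736%) × $2,537,000 = 24.54736% × $2,537,000 = $622,767

$622,767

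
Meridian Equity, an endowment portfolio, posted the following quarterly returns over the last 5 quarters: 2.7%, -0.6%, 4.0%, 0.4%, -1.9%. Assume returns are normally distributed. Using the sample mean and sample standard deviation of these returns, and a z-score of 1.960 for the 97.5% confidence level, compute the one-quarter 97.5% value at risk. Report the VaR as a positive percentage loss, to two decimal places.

3.80

r̄ = (2.7 − 0.6 + 4 + 0.4 − 1.9) / 5 = 4.60 / 5 = 0.9200%
Sample std dev = √[23.1880 / 4] = 2.4077%
VaR = −(r̄ − z·σ) = −(0.9200 − 1.960 × 2.4077) = −(-3.7991) = 3.7991%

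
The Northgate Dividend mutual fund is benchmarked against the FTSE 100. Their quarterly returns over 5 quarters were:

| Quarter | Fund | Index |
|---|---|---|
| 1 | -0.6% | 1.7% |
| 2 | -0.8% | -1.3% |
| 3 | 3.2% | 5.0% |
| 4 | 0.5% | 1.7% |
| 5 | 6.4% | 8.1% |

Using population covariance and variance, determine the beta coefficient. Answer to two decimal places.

r̄p = 1.7400%,  r̄m = 3.0400%
Cov = Σ(rp − r̄p)(rm − r̄m) / 5 = 8.4524
Var(rm) = Σ(rm − r̄m)² / 5 = 10.3744
β = Cov / Var = 8.4524 / 10.3744 = 0.8147

0.81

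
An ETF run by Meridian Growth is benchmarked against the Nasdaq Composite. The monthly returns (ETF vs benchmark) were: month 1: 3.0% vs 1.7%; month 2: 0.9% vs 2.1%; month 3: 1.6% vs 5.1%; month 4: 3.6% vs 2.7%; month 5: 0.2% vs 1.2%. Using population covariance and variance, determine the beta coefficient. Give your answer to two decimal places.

r̄p = 1.8600%,  r̄m = 2.5600%
Cov = Σ(rp − r̄p)(rm − r̄m) / 5 = 0.2604
Var(rm) = Σ(rm − r̄m)² / 5 = 1.8544
β = Cov / Var = 0.2604 / 1.8544 = 0.1404

0.14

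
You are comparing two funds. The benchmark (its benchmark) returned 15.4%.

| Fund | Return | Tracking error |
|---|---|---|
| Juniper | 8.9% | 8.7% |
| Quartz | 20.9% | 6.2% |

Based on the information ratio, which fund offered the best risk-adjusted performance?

Quartz

Juniper: IR = (8.9% − 15.4%) / 8.7% = -0.747
Quartz: IR = (20.9% − 15.4%) / 6.2% = 0.887
Highest: Quartz (0.887).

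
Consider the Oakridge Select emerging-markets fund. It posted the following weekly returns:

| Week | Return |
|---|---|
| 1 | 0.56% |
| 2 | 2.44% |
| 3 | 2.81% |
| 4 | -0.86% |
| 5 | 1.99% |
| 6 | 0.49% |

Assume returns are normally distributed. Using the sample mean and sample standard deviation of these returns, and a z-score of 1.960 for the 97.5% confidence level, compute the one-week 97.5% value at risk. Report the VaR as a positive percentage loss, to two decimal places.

r̄ = (0.56 + 2.44 + 2.81 − 0.86 + 1.99 + 0.49) / 6 = 1.2383%
Σ(r − r̄)² = (0.56 − 1.2383)² + (2.44 − 1.2383)² + … = 9.9023
sample σ = √(9.9023 / 5) = √1.9805 = 1.4073%
VaR = −(r̄ − z·σ) = −(1.2383 − 1.960 × 1.4073) = −(-1.5200) = 1.5200%

1.52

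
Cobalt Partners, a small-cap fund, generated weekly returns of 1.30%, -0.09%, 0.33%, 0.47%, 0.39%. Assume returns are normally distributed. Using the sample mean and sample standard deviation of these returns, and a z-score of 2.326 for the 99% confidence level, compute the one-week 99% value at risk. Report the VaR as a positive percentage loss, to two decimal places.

0.70

r̄ = (1.3 − 0.09 + 0.33 + 0.47 + 0.39) / 5 = 0.4800%
Sample σ = √[Σ(r − r̄)² / 4] = √[1.0280 / 4] = √0.2570 = 0.5070%
VaR = −(r̄ − z·σ) = −(0.4800 − 2.326 × 0.5070) = −(-0.6993) = 0.6993%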